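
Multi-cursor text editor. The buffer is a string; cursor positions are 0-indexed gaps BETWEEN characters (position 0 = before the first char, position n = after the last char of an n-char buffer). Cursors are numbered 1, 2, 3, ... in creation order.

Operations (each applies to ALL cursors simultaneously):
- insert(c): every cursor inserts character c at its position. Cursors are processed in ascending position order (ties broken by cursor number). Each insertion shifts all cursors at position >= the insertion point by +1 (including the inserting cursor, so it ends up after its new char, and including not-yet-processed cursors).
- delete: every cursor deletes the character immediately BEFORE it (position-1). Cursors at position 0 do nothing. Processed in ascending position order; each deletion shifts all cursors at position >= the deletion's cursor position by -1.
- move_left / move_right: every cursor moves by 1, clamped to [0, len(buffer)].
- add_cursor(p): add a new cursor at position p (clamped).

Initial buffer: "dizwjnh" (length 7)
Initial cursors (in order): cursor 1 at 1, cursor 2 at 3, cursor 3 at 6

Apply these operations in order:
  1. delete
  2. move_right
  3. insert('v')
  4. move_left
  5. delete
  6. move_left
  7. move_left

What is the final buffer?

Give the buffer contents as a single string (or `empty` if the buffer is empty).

After op 1 (delete): buffer="iwjh" (len 4), cursors c1@0 c2@1 c3@3, authorship ....
After op 2 (move_right): buffer="iwjh" (len 4), cursors c1@1 c2@2 c3@4, authorship ....
After op 3 (insert('v')): buffer="ivwvjhv" (len 7), cursors c1@2 c2@4 c3@7, authorship .1.2..3
After op 4 (move_left): buffer="ivwvjhv" (len 7), cursors c1@1 c2@3 c3@6, authorship .1.2..3
After op 5 (delete): buffer="vvjv" (len 4), cursors c1@0 c2@1 c3@3, authorship 12.3
After op 6 (move_left): buffer="vvjv" (len 4), cursors c1@0 c2@0 c3@2, authorship 12.3
After op 7 (move_left): buffer="vvjv" (len 4), cursors c1@0 c2@0 c3@1, authorship 12.3

Answer: vvjv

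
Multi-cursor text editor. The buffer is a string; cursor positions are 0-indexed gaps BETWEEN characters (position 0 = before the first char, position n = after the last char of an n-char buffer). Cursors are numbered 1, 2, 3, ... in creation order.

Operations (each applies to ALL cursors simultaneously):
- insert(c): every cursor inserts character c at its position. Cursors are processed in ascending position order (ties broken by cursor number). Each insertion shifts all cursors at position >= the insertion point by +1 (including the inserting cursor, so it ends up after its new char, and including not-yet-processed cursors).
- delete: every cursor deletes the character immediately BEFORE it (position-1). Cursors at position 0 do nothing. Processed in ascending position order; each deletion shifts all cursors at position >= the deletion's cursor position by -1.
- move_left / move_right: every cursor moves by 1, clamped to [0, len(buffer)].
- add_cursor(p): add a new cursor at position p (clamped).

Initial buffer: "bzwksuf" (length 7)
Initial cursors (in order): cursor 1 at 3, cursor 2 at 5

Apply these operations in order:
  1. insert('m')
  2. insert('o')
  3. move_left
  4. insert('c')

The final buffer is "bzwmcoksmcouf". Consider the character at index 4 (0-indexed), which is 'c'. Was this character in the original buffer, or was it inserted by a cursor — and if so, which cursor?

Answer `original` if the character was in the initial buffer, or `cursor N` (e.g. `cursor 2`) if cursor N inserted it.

After op 1 (insert('m')): buffer="bzwmksmuf" (len 9), cursors c1@4 c2@7, authorship ...1..2..
After op 2 (insert('o')): buffer="bzwmoksmouf" (len 11), cursors c1@5 c2@9, authorship ...11..22..
After op 3 (move_left): buffer="bzwmoksmouf" (len 11), cursors c1@4 c2@8, authorship ...11..22..
After op 4 (insert('c')): buffer="bzwmcoksmcouf" (len 13), cursors c1@5 c2@10, authorship ...111..222..
Authorship (.=original, N=cursor N): . . . 1 1 1 . . 2 2 2 . .
Index 4: author = 1

Answer: cursor 1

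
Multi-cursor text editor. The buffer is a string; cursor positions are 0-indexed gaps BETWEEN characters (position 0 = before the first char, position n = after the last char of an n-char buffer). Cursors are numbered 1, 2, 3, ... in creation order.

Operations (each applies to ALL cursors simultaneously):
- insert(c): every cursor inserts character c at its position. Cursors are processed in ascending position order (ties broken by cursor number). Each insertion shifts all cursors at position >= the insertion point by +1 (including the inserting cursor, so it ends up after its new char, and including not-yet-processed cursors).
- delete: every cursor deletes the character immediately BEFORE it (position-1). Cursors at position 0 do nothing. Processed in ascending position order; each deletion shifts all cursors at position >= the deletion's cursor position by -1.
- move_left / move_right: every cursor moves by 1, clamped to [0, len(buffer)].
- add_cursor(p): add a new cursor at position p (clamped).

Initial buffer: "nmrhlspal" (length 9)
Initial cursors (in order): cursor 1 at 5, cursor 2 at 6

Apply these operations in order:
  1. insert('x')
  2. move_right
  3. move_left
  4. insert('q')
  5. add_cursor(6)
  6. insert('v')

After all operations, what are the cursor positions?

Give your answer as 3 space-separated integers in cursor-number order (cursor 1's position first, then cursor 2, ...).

After op 1 (insert('x')): buffer="nmrhlxsxpal" (len 11), cursors c1@6 c2@8, authorship .....1.2...
After op 2 (move_right): buffer="nmrhlxsxpal" (len 11), cursors c1@7 c2@9, authorship .....1.2...
After op 3 (move_left): buffer="nmrhlxsxpal" (len 11), cursors c1@6 c2@8, authorship .....1.2...
After op 4 (insert('q')): buffer="nmrhlxqsxqpal" (len 13), cursors c1@7 c2@10, authorship .....11.22...
After op 5 (add_cursor(6)): buffer="nmrhlxqsxqpal" (len 13), cursors c3@6 c1@7 c2@10, authorship .....11.22...
After op 6 (insert('v')): buffer="nmrhlxvqvsxqvpal" (len 16), cursors c3@7 c1@9 c2@13, authorship .....1311.222...

Answer: 9 13 7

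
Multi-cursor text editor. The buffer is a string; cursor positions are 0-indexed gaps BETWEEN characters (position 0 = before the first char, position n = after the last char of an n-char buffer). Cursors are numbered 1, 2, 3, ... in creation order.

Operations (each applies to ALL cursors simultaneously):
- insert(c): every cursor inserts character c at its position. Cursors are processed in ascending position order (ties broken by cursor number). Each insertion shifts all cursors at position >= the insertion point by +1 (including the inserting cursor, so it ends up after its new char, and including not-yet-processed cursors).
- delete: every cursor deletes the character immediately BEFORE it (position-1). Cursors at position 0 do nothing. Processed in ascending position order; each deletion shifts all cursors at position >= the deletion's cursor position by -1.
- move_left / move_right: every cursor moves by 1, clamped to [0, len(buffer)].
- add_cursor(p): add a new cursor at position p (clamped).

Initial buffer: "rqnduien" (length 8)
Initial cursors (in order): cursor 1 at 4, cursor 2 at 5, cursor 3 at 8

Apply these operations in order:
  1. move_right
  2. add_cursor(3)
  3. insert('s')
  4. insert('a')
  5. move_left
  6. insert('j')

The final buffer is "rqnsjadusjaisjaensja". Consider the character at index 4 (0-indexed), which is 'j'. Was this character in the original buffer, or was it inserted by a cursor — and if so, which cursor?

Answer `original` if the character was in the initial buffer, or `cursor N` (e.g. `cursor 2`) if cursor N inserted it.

Answer: cursor 4

Derivation:
After op 1 (move_right): buffer="rqnduien" (len 8), cursors c1@5 c2@6 c3@8, authorship ........
After op 2 (add_cursor(3)): buffer="rqnduien" (len 8), cursors c4@3 c1@5 c2@6 c3@8, authorship ........
After op 3 (insert('s')): buffer="rqnsdusisens" (len 12), cursors c4@4 c1@7 c2@9 c3@12, authorship ...4..1.2..3
After op 4 (insert('a')): buffer="rqnsadusaisaensa" (len 16), cursors c4@5 c1@9 c2@12 c3@16, authorship ...44..11.22..33
After op 5 (move_left): buffer="rqnsadusaisaensa" (len 16), cursors c4@4 c1@8 c2@11 c3@15, authorship ...44..11.22..33
After op 6 (insert('j')): buffer="rqnsjadusjaisjaensja" (len 20), cursors c4@5 c1@10 c2@14 c3@19, authorship ...444..111.222..333
Authorship (.=original, N=cursor N): . . . 4 4 4 . . 1 1 1 . 2 2 2 . . 3 3 3
Index 4: author = 4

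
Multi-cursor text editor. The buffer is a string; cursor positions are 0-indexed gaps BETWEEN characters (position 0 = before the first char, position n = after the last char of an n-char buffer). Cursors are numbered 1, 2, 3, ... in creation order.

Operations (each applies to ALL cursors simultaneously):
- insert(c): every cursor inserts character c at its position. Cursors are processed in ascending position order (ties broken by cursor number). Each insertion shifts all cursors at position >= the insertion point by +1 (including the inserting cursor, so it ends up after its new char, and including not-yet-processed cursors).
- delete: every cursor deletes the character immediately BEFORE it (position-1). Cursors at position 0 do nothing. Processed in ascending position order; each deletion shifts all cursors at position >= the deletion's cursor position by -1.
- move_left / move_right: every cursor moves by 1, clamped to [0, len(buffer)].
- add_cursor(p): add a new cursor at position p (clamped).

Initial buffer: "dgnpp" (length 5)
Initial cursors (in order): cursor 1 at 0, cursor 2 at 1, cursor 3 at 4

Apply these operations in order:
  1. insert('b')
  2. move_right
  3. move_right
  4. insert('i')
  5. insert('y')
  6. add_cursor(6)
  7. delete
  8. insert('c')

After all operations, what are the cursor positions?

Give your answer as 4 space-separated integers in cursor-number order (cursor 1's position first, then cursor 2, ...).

Answer: 6 9 14 6

Derivation:
After op 1 (insert('b')): buffer="bdbgnpbp" (len 8), cursors c1@1 c2@3 c3@7, authorship 1.2...3.
After op 2 (move_right): buffer="bdbgnpbp" (len 8), cursors c1@2 c2@4 c3@8, authorship 1.2...3.
After op 3 (move_right): buffer="bdbgnpbp" (len 8), cursors c1@3 c2@5 c3@8, authorship 1.2...3.
After op 4 (insert('i')): buffer="bdbignipbpi" (len 11), cursors c1@4 c2@7 c3@11, authorship 1.21..2.3.3
After op 5 (insert('y')): buffer="bdbiygniypbpiy" (len 14), cursors c1@5 c2@9 c3@14, authorship 1.211..22.3.33
After op 6 (add_cursor(6)): buffer="bdbiygniypbpiy" (len 14), cursors c1@5 c4@6 c2@9 c3@14, authorship 1.211..22.3.33
After op 7 (delete): buffer="bdbinipbpi" (len 10), cursors c1@4 c4@4 c2@6 c3@10, authorship 1.21.2.3.3
After op 8 (insert('c')): buffer="bdbiccnicpbpic" (len 14), cursors c1@6 c4@6 c2@9 c3@14, authorship 1.2114.22.3.33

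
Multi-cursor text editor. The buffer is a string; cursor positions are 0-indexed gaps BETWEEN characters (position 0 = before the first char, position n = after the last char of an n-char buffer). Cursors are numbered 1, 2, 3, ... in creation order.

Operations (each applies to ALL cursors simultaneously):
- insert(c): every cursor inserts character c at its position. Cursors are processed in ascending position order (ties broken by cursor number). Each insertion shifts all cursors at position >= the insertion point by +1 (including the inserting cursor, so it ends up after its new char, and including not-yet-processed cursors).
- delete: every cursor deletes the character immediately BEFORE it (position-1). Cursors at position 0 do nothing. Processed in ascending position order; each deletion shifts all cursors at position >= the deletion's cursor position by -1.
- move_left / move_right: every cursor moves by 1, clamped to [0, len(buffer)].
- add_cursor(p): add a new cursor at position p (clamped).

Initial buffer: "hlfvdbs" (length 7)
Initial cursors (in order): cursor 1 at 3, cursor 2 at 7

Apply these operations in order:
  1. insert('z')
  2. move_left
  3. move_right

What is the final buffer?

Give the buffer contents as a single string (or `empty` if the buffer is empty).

After op 1 (insert('z')): buffer="hlfzvdbsz" (len 9), cursors c1@4 c2@9, authorship ...1....2
After op 2 (move_left): buffer="hlfzvdbsz" (len 9), cursors c1@3 c2@8, authorship ...1....2
After op 3 (move_right): buffer="hlfzvdbsz" (len 9), cursors c1@4 c2@9, authorship ...1....2

Answer: hlfzvdbsz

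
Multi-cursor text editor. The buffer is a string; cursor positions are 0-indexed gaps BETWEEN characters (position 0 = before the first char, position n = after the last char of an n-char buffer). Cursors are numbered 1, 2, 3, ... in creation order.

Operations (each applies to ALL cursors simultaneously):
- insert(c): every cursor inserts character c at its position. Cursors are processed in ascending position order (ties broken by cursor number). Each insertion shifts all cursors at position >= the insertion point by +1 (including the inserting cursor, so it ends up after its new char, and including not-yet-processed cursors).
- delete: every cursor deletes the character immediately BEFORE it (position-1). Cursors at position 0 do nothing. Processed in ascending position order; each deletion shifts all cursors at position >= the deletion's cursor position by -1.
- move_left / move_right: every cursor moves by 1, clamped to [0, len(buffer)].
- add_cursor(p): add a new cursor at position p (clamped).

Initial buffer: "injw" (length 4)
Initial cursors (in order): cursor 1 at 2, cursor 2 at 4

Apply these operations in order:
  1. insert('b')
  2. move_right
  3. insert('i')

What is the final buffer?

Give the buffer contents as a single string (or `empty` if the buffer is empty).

After op 1 (insert('b')): buffer="inbjwb" (len 6), cursors c1@3 c2@6, authorship ..1..2
After op 2 (move_right): buffer="inbjwb" (len 6), cursors c1@4 c2@6, authorship ..1..2
After op 3 (insert('i')): buffer="inbjiwbi" (len 8), cursors c1@5 c2@8, authorship ..1.1.22

Answer: inbjiwbi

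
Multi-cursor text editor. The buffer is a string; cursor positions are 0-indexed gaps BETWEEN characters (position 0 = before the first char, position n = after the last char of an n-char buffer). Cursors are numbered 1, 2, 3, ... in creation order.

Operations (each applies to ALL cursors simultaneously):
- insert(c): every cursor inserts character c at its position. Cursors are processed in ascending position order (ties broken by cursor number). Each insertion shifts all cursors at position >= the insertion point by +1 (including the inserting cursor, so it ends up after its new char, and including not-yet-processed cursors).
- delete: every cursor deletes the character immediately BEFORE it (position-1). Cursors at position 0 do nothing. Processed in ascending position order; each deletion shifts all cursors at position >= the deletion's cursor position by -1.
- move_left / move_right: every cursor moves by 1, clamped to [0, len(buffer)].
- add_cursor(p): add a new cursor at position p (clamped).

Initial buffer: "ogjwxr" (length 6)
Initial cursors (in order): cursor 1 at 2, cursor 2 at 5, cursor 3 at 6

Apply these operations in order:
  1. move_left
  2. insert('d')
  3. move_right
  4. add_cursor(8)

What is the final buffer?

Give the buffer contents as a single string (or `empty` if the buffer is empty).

Answer: odgjwdxdr

Derivation:
After op 1 (move_left): buffer="ogjwxr" (len 6), cursors c1@1 c2@4 c3@5, authorship ......
After op 2 (insert('d')): buffer="odgjwdxdr" (len 9), cursors c1@2 c2@6 c3@8, authorship .1...2.3.
After op 3 (move_right): buffer="odgjwdxdr" (len 9), cursors c1@3 c2@7 c3@9, authorship .1...2.3.
After op 4 (add_cursor(8)): buffer="odgjwdxdr" (len 9), cursors c1@3 c2@7 c4@8 c3@9, authorship .1...2.3.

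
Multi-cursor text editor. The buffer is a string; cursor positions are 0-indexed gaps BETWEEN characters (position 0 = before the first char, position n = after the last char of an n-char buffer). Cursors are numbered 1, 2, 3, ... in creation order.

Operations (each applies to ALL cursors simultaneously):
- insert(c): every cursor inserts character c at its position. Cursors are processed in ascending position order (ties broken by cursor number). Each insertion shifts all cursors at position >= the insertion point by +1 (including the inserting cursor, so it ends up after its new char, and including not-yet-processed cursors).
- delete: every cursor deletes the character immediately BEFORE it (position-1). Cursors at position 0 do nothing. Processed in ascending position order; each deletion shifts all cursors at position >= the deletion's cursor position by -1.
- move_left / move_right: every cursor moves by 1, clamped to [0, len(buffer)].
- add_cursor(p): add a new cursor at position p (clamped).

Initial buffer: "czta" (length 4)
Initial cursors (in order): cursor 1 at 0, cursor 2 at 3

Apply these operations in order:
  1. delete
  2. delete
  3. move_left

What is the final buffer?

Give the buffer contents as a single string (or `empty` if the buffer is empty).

Answer: ca

Derivation:
After op 1 (delete): buffer="cza" (len 3), cursors c1@0 c2@2, authorship ...
After op 2 (delete): buffer="ca" (len 2), cursors c1@0 c2@1, authorship ..
After op 3 (move_left): buffer="ca" (len 2), cursors c1@0 c2@0, authorship ..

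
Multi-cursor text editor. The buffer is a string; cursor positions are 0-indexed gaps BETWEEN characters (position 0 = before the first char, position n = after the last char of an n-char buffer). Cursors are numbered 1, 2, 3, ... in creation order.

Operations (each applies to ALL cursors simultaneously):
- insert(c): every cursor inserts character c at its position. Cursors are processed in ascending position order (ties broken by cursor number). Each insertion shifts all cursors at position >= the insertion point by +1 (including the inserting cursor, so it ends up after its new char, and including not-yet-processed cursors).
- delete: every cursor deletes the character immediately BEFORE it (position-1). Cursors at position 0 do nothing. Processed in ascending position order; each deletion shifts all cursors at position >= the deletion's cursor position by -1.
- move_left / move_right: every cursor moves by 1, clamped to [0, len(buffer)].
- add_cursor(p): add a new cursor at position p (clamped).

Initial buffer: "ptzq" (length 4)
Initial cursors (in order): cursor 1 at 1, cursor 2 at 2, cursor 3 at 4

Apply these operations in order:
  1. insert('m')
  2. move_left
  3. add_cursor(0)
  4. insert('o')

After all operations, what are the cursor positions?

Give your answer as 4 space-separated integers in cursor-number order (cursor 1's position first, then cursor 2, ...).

After op 1 (insert('m')): buffer="pmtmzqm" (len 7), cursors c1@2 c2@4 c3@7, authorship .1.2..3
After op 2 (move_left): buffer="pmtmzqm" (len 7), cursors c1@1 c2@3 c3@6, authorship .1.2..3
After op 3 (add_cursor(0)): buffer="pmtmzqm" (len 7), cursors c4@0 c1@1 c2@3 c3@6, authorship .1.2..3
After op 4 (insert('o')): buffer="opomtomzqom" (len 11), cursors c4@1 c1@3 c2@6 c3@10, authorship 4.11.22..33

Answer: 3 6 10 1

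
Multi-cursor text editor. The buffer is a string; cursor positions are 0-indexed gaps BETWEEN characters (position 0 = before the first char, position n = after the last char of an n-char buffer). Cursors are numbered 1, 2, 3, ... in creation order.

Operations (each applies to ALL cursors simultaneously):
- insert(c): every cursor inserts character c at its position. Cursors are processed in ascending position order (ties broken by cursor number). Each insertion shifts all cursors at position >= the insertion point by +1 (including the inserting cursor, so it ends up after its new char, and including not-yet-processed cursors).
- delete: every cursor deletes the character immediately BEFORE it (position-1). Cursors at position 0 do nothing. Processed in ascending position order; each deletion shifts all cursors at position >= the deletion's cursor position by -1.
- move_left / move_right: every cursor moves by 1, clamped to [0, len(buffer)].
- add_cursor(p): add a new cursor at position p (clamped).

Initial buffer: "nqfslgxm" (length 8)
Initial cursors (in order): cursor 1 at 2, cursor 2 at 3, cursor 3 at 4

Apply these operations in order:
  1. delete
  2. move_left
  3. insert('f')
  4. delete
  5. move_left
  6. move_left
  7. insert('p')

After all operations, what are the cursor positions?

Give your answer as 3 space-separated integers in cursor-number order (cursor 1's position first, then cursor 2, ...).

After op 1 (delete): buffer="nlgxm" (len 5), cursors c1@1 c2@1 c3@1, authorship .....
After op 2 (move_left): buffer="nlgxm" (len 5), cursors c1@0 c2@0 c3@0, authorship .....
After op 3 (insert('f')): buffer="fffnlgxm" (len 8), cursors c1@3 c2@3 c3@3, authorship 123.....
After op 4 (delete): buffer="nlgxm" (len 5), cursors c1@0 c2@0 c3@0, authorship .....
After op 5 (move_left): buffer="nlgxm" (len 5), cursors c1@0 c2@0 c3@0, authorship .....
After op 6 (move_left): buffer="nlgxm" (len 5), cursors c1@0 c2@0 c3@0, authorship .....
After op 7 (insert('p')): buffer="pppnlgxm" (len 8), cursors c1@3 c2@3 c3@3, authorship 123.....

Answer: 3 3 3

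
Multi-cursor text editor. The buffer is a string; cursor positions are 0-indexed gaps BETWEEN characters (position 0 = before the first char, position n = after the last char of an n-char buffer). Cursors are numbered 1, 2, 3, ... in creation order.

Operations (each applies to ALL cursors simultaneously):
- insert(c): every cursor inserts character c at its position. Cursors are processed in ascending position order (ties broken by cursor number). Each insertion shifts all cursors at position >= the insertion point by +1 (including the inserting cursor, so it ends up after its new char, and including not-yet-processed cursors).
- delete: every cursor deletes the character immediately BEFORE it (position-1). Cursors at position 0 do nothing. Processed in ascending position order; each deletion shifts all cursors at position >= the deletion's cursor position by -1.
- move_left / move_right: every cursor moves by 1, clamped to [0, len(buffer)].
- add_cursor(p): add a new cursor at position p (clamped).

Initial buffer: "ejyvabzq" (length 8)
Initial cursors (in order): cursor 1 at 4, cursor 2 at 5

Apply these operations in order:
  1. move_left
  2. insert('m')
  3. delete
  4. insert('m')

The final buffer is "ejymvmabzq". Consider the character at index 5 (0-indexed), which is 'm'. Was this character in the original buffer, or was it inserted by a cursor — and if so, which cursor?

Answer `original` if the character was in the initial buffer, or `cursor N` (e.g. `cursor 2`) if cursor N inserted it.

After op 1 (move_left): buffer="ejyvabzq" (len 8), cursors c1@3 c2@4, authorship ........
After op 2 (insert('m')): buffer="ejymvmabzq" (len 10), cursors c1@4 c2@6, authorship ...1.2....
After op 3 (delete): buffer="ejyvabzq" (len 8), cursors c1@3 c2@4, authorship ........
After op 4 (insert('m')): buffer="ejymvmabzq" (len 10), cursors c1@4 c2@6, authorship ...1.2....
Authorship (.=original, N=cursor N): . . . 1 . 2 . . . .
Index 5: author = 2

Answer: cursor 2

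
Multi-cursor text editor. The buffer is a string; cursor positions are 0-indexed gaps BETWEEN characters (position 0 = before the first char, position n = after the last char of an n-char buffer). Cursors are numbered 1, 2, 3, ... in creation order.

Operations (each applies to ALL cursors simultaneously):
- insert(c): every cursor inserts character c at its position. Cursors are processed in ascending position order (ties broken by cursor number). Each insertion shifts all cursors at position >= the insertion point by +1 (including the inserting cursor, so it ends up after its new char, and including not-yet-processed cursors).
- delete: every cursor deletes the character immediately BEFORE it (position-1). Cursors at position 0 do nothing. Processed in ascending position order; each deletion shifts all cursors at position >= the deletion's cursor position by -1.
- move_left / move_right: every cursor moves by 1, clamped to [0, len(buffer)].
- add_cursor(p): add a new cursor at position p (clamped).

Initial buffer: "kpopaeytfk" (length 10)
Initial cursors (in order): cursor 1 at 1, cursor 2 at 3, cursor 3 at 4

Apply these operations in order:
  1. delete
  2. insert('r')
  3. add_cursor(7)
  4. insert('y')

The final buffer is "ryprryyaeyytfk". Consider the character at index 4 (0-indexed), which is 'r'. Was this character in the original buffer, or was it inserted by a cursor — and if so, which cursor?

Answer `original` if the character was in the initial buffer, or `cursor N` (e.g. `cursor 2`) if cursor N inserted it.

Answer: cursor 3

Derivation:
After op 1 (delete): buffer="paeytfk" (len 7), cursors c1@0 c2@1 c3@1, authorship .......
After op 2 (insert('r')): buffer="rprraeytfk" (len 10), cursors c1@1 c2@4 c3@4, authorship 1.23......
After op 3 (add_cursor(7)): buffer="rprraeytfk" (len 10), cursors c1@1 c2@4 c3@4 c4@7, authorship 1.23......
After op 4 (insert('y')): buffer="ryprryyaeyytfk" (len 14), cursors c1@2 c2@7 c3@7 c4@11, authorship 11.2323...4...
Authorship (.=original, N=cursor N): 1 1 . 2 3 2 3 . . . 4 . . .
Index 4: author = 3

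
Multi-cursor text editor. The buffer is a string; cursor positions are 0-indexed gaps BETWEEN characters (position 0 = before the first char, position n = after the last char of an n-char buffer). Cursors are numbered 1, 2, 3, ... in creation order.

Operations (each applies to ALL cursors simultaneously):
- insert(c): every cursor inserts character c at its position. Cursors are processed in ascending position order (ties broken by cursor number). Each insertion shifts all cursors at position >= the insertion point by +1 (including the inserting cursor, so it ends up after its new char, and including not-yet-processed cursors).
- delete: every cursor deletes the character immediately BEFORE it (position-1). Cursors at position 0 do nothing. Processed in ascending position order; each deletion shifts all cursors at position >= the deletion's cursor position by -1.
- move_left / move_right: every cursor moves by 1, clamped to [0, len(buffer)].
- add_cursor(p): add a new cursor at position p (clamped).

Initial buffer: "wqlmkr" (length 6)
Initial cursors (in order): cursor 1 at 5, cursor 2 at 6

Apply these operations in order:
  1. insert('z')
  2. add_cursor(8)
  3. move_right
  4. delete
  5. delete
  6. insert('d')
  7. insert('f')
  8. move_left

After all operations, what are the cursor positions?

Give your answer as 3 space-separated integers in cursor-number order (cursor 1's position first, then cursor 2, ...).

After op 1 (insert('z')): buffer="wqlmkzrz" (len 8), cursors c1@6 c2@8, authorship .....1.2
After op 2 (add_cursor(8)): buffer="wqlmkzrz" (len 8), cursors c1@6 c2@8 c3@8, authorship .....1.2
After op 3 (move_right): buffer="wqlmkzrz" (len 8), cursors c1@7 c2@8 c3@8, authorship .....1.2
After op 4 (delete): buffer="wqlmk" (len 5), cursors c1@5 c2@5 c3@5, authorship .....
After op 5 (delete): buffer="wq" (len 2), cursors c1@2 c2@2 c3@2, authorship ..
After op 6 (insert('d')): buffer="wqddd" (len 5), cursors c1@5 c2@5 c3@5, authorship ..123
After op 7 (insert('f')): buffer="wqdddfff" (len 8), cursors c1@8 c2@8 c3@8, authorship ..123123
After op 8 (move_left): buffer="wqdddfff" (len 8), cursors c1@7 c2@7 c3@7, authorship ..123123

Answer: 7 7 7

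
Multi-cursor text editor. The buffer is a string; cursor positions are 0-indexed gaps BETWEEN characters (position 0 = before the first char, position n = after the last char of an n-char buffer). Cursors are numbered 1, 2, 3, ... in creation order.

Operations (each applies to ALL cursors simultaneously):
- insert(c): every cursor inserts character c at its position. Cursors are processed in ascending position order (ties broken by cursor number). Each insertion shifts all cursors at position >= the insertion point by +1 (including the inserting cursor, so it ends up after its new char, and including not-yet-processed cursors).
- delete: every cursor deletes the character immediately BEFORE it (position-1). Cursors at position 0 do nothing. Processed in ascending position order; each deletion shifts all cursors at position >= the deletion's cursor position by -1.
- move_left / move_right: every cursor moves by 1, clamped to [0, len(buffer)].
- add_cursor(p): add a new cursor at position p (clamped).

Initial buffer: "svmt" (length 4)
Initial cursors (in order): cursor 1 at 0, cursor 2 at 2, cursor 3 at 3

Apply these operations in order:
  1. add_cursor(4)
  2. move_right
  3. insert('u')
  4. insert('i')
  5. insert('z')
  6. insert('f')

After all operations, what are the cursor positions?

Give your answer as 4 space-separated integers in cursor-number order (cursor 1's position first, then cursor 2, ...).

Answer: 5 11 20 20

Derivation:
After op 1 (add_cursor(4)): buffer="svmt" (len 4), cursors c1@0 c2@2 c3@3 c4@4, authorship ....
After op 2 (move_right): buffer="svmt" (len 4), cursors c1@1 c2@3 c3@4 c4@4, authorship ....
After op 3 (insert('u')): buffer="suvmutuu" (len 8), cursors c1@2 c2@5 c3@8 c4@8, authorship .1..2.34
After op 4 (insert('i')): buffer="suivmuituuii" (len 12), cursors c1@3 c2@7 c3@12 c4@12, authorship .11..22.3434
After op 5 (insert('z')): buffer="suizvmuiztuuiizz" (len 16), cursors c1@4 c2@9 c3@16 c4@16, authorship .111..222.343434
After op 6 (insert('f')): buffer="suizfvmuizftuuiizzff" (len 20), cursors c1@5 c2@11 c3@20 c4@20, authorship .1111..2222.34343434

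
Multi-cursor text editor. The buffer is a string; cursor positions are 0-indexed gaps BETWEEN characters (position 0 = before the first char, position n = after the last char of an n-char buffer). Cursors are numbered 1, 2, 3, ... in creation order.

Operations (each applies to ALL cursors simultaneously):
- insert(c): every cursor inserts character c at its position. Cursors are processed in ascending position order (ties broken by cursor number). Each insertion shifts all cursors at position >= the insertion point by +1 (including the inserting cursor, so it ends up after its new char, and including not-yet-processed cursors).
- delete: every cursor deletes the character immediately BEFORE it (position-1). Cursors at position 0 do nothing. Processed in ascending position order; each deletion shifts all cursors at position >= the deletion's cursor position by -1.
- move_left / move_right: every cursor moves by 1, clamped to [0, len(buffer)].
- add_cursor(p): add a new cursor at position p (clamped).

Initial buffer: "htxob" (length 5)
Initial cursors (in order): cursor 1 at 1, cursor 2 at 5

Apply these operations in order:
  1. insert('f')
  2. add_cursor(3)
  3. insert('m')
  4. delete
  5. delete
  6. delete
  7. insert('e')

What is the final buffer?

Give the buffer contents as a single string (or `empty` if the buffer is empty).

After op 1 (insert('f')): buffer="hftxobf" (len 7), cursors c1@2 c2@7, authorship .1....2
After op 2 (add_cursor(3)): buffer="hftxobf" (len 7), cursors c1@2 c3@3 c2@7, authorship .1....2
After op 3 (insert('m')): buffer="hfmtmxobfm" (len 10), cursors c1@3 c3@5 c2@10, authorship .11.3...22
After op 4 (delete): buffer="hftxobf" (len 7), cursors c1@2 c3@3 c2@7, authorship .1....2
After op 5 (delete): buffer="hxob" (len 4), cursors c1@1 c3@1 c2@4, authorship ....
After op 6 (delete): buffer="xo" (len 2), cursors c1@0 c3@0 c2@2, authorship ..
After op 7 (insert('e')): buffer="eexoe" (len 5), cursors c1@2 c3@2 c2@5, authorship 13..2

Answer: eexoe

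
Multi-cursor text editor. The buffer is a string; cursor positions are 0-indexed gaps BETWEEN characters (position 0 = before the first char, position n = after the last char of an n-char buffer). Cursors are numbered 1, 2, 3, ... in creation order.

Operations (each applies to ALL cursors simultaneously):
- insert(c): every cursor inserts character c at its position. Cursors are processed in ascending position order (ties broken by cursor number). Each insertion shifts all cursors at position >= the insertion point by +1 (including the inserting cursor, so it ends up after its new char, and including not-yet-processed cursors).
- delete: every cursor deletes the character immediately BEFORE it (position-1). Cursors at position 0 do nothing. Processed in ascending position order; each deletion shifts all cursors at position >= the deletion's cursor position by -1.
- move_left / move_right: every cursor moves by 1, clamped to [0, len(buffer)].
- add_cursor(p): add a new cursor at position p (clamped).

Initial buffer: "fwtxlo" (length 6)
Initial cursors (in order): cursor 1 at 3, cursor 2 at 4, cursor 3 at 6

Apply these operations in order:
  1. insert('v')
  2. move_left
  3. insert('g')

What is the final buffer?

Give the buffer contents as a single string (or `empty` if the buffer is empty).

Answer: fwtgvxgvlogv

Derivation:
After op 1 (insert('v')): buffer="fwtvxvlov" (len 9), cursors c1@4 c2@6 c3@9, authorship ...1.2..3
After op 2 (move_left): buffer="fwtvxvlov" (len 9), cursors c1@3 c2@5 c3@8, authorship ...1.2..3
After op 3 (insert('g')): buffer="fwtgvxgvlogv" (len 12), cursors c1@4 c2@7 c3@11, authorship ...11.22..33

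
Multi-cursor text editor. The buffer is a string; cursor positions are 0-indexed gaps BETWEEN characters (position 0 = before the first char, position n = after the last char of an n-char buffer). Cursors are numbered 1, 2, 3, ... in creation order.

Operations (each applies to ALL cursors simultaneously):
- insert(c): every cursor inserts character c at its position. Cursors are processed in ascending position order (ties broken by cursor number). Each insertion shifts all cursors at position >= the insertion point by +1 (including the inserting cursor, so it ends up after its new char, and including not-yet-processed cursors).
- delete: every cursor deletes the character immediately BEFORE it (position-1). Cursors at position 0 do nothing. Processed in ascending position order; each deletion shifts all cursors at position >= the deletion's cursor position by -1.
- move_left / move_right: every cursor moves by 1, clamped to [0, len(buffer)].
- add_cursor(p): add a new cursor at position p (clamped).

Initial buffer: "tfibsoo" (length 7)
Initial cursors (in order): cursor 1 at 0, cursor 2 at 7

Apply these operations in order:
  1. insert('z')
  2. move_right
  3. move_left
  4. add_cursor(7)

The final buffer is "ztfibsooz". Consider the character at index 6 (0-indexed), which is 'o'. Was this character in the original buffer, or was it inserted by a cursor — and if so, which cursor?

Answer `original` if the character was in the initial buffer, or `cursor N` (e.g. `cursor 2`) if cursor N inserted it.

Answer: original

Derivation:
After op 1 (insert('z')): buffer="ztfibsooz" (len 9), cursors c1@1 c2@9, authorship 1.......2
After op 2 (move_right): buffer="ztfibsooz" (len 9), cursors c1@2 c2@9, authorship 1.......2
After op 3 (move_left): buffer="ztfibsooz" (len 9), cursors c1@1 c2@8, authorship 1.......2
After op 4 (add_cursor(7)): buffer="ztfibsooz" (len 9), cursors c1@1 c3@7 c2@8, authorship 1.......2
Authorship (.=original, N=cursor N): 1 . . . . . . . 2
Index 6: author = original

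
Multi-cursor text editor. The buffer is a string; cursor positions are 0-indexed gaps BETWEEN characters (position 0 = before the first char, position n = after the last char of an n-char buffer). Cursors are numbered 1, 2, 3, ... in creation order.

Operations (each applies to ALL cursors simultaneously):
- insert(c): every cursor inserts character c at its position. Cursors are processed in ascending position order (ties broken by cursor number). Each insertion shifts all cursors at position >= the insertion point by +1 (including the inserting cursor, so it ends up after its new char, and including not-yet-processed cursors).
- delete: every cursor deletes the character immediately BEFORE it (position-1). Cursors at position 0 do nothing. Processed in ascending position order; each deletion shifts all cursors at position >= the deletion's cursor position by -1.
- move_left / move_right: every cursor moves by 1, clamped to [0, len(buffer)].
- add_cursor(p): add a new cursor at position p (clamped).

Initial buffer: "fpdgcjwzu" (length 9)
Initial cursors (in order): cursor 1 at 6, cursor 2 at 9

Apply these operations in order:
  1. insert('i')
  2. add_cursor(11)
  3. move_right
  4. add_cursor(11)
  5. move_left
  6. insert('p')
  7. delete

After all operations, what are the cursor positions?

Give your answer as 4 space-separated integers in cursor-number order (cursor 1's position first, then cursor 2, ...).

Answer: 7 10 10 10

Derivation:
After op 1 (insert('i')): buffer="fpdgcjiwzui" (len 11), cursors c1@7 c2@11, authorship ......1...2
After op 2 (add_cursor(11)): buffer="fpdgcjiwzui" (len 11), cursors c1@7 c2@11 c3@11, authorship ......1...2
After op 3 (move_right): buffer="fpdgcjiwzui" (len 11), cursors c1@8 c2@11 c3@11, authorship ......1...2
After op 4 (add_cursor(11)): buffer="fpdgcjiwzui" (len 11), cursors c1@8 c2@11 c3@11 c4@11, authorship ......1...2
After op 5 (move_left): buffer="fpdgcjiwzui" (len 11), cursors c1@7 c2@10 c3@10 c4@10, authorship ......1...2
After op 6 (insert('p')): buffer="fpdgcjipwzupppi" (len 15), cursors c1@8 c2@14 c3@14 c4@14, authorship ......11...2342
After op 7 (delete): buffer="fpdgcjiwzui" (len 11), cursors c1@7 c2@10 c3@10 c4@10, authorship ......1...2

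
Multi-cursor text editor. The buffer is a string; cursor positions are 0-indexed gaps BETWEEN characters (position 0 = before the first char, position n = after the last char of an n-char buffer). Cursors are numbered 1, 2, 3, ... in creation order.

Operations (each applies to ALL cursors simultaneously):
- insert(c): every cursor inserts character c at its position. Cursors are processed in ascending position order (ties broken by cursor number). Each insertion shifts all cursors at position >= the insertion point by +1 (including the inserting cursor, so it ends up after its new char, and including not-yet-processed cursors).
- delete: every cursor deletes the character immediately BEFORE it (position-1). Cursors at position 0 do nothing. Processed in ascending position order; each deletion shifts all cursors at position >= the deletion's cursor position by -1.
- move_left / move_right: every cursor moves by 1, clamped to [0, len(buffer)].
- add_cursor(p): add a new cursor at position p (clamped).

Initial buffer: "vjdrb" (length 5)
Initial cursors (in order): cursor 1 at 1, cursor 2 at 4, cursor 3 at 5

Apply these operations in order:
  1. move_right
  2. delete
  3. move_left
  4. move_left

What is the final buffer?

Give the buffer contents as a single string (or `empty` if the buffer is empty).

After op 1 (move_right): buffer="vjdrb" (len 5), cursors c1@2 c2@5 c3@5, authorship .....
After op 2 (delete): buffer="vd" (len 2), cursors c1@1 c2@2 c3@2, authorship ..
After op 3 (move_left): buffer="vd" (len 2), cursors c1@0 c2@1 c3@1, authorship ..
After op 4 (move_left): buffer="vd" (len 2), cursors c1@0 c2@0 c3@0, authorship ..

Answer: vd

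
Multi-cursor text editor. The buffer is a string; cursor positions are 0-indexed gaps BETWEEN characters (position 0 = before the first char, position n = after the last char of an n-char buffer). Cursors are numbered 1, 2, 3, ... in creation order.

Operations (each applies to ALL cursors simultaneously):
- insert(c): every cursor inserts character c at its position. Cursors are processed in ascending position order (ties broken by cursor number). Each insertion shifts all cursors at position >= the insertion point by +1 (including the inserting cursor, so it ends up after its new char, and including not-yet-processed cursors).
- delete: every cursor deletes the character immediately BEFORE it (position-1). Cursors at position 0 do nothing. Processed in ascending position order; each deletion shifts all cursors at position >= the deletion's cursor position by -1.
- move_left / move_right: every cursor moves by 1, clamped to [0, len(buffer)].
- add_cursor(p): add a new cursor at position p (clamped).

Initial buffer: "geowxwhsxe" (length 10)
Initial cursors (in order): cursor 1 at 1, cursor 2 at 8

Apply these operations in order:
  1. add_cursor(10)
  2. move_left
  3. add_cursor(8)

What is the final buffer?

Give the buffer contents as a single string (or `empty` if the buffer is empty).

After op 1 (add_cursor(10)): buffer="geowxwhsxe" (len 10), cursors c1@1 c2@8 c3@10, authorship ..........
After op 2 (move_left): buffer="geowxwhsxe" (len 10), cursors c1@0 c2@7 c3@9, authorship ..........
After op 3 (add_cursor(8)): buffer="geowxwhsxe" (len 10), cursors c1@0 c2@7 c4@8 c3@9, authorship ..........

Answer: geowxwhsxe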